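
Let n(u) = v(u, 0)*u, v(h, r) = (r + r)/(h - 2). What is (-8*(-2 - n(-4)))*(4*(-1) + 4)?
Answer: 0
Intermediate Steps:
v(h, r) = 2*r/(-2 + h) (v(h, r) = (2*r)/(-2 + h) = 2*r/(-2 + h))
n(u) = 0 (n(u) = (2*0/(-2 + u))*u = 0*u = 0)
(-8*(-2 - n(-4)))*(4*(-1) + 4) = (-8*(-2 - 1*0))*(4*(-1) + 4) = (-8*(-2 + 0))*(-4 + 4) = -8*(-2)*0 = 16*0 = 0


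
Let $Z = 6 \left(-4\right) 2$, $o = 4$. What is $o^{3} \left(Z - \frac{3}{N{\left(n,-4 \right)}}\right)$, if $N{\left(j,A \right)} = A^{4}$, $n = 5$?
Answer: $- \frac{12291}{4} \approx -3072.8$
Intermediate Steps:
$Z = -48$ ($Z = \left(-24\right) 2 = -48$)
$o^{3} \left(Z - \frac{3}{N{\left(n,-4 \right)}}\right) = 4^{3} \left(-48 - \frac{3}{\left(-4\right)^{4}}\right) = 64 \left(-48 - \frac{3}{256}\right) = 64 \left(- \frac{12291}{256}\right) = - \frac{12291}{4}$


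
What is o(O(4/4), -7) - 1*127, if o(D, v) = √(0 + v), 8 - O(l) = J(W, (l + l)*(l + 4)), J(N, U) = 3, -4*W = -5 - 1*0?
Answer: -127 + I*√7 ≈ -127.0 + 2.6458*I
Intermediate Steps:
W = 5/4 (W = -(-5 - 1*0)/4 = -(-5 + 0)/4 = -¼*(-5) = 5/4 ≈ 1.2500)
O(l) = 5 (O(l) = 8 - 1*3 = 8 - 3 = 5)
o(D, v) = √v
o(O(4/4), -7) - 1*127 = √(-7) - 1*127 = I*√7 - 127 = -127 + I*√7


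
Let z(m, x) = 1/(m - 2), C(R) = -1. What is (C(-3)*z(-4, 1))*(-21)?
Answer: -7/2 ≈ -3.5000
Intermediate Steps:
z(m, x) = 1/(-2 + m)
(C(-3)*z(-4, 1))*(-21) = -1/(-2 - 4)*(-21) = -1/(-6)*(-21) = -1*(-⅙)*(-21) = (⅙)*(-21) = -7/2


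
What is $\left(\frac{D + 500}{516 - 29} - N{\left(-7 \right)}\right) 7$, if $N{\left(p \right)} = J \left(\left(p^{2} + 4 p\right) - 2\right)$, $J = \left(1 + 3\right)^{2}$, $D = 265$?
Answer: $- \frac{1030981}{487} \approx -2117.0$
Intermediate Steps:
$J = 16$ ($J = 4^{2} = 16$)
$N{\left(p \right)} = -32 + 16 p^{2} + 64 p$ ($N{\left(p \right)} = 16 \left(\left(p^{2} + 4 p\right) - 2\right) = 16 \left(-2 + p^{2} + 4 p\right) = -32 + 16 p^{2} + 64 p$)
$\left(\frac{D + 500}{516 - 29} - N{\left(-7 \right)}\right) 7 = \left(\frac{265 + 500}{516 - 29} - \left(-32 + 16 \left(-7\right)^{2} + 64 \left(-7\right)\right)\right) 7 = \left(\frac{765}{487} - \left(-32 + 16 \cdot 49 - 448\right)\right) 7 = \left(765 \cdot \frac{1}{487} - \left(-32 + 784 - 448\right)\right) 7 = \left(\frac{765}{487} - 304\right) 7 = \left(- \frac{147283}{487}\right) 7 = - \frac{1030981}{487}$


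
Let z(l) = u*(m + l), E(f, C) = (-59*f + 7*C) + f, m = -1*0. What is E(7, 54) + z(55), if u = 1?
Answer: 27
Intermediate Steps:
m = 0
E(f, C) = -58*f + 7*C
z(l) = l (z(l) = 1*(0 + l) = 1*l = l)
E(7, 54) + z(55) = (-58*7 + 7*54) + 55 = (-406 + 378) + 55 = -28 + 55 = 27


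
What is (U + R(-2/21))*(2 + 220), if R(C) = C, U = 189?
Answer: 293558/7 ≈ 41937.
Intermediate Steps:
(U + R(-2/21))*(2 + 220) = (189 - 2/21)*(2 + 220) = (189 - 2*1/21)*222 = (189 - 2/21)*222 = (3967/21)*222 = 293558/7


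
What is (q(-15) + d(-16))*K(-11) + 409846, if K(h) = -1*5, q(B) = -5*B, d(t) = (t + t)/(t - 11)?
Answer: 11055557/27 ≈ 4.0947e+5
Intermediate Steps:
d(t) = 2*t/(-11 + t) (d(t) = (2*t)/(-11 + t) = 2*t/(-11 + t))
K(h) = -5
(q(-15) + d(-16))*K(-11) + 409846 = (-5*(-15) + 2*(-16)/(-11 - 16))*(-5) + 409846 = (75 + 2*(-16)/(-27))*(-5) + 409846 = (75 + 2*(-16)*(-1/27))*(-5) + 409846 = (75 + 32/27)*(-5) + 409846 = (2057/27)*(-5) + 409846 = -10285/27 + 409846 = 11055557/27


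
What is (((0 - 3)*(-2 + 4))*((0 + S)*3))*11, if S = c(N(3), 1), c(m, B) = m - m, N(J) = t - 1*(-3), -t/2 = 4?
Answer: 0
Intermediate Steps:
t = -8 (t = -2*4 = -8)
N(J) = -5 (N(J) = -8 - 1*(-3) = -8 + 3 = -5)
c(m, B) = 0
S = 0
(((0 - 3)*(-2 + 4))*((0 + S)*3))*11 = (((0 - 3)*(-2 + 4))*((0 + 0)*3))*11 = ((-3*2)*(0*3))*11 = -6*0*11 = 0*11 = 0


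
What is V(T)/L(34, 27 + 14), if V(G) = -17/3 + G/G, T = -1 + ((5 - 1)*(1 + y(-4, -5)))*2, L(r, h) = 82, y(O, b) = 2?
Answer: -7/123 ≈ -0.056911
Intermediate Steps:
T = 23 (T = -1 + ((5 - 1)*(1 + 2))*2 = -1 + (4*3)*2 = -1 + 12*2 = -1 + 24 = 23)
V(G) = -14/3 (V(G) = -17*1/3 + 1 = -17/3 + 1 = -14/3)
V(T)/L(34, 27 + 14) = -14/3/82 = -14/3*1/82 = -7/123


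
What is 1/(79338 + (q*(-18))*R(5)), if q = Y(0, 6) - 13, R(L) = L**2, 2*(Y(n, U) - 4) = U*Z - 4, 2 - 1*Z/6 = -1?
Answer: 1/59988 ≈ 1.6670e-5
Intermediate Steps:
Z = 18 (Z = 12 - 6*(-1) = 12 + 6 = 18)
Y(n, U) = 2 + 9*U (Y(n, U) = 4 + (U*18 - 4)/2 = 4 + (18*U - 4)/2 = 4 + (-4 + 18*U)/2 = 4 + (-2 + 9*U) = 2 + 9*U)
q = 43 (q = (2 + 9*6) - 13 = (2 + 54) - 13 = 56 - 13 = 43)
1/(79338 + (q*(-18))*R(5)) = 1/(79338 + (43*(-18))*5**2) = 1/(79338 - 774*25) = 1/(79338 - 19350) = 1/59988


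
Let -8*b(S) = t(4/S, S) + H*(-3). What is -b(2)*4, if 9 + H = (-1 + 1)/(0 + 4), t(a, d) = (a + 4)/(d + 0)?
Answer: 15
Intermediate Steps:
t(a, d) = (4 + a)/d
H = -9 (H = -9 + (-1 + 1)/(0 + 4) = -9 + 0/4 = -9 + 0*(1/4) = -9 + 0 = -9)
b(S) = -27/8 - (4 + 4/S)/(8*S) (b(S) = -((4 + 4/S)/S - 9*(-3))/8 = -((4 + 4/S)/S + 27)/8 = -(27 + (4 + 4/S)/S)/8 = -27/8 - (4 + 4/S)/(8*S))
-b(2)*4 = -(-4 - 27*2**2 - 4*2)/(8*2**2)*4 = -(-4 - 27*4 - 8)/(8*4)*4 = -(-4 - 108 - 8)/(8*4)*4 = -(-120)/(8*4)*4 = -1*(-15/4)*4 = (15/4)*4 = 15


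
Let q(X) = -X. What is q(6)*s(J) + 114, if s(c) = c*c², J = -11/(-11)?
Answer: 108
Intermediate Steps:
J = 1 (J = -11*(-1/11) = 1)
s(c) = c³
q(6)*s(J) + 114 = -1*6*1³ + 114 = -6*1 + 114 = -6 + 114 = 108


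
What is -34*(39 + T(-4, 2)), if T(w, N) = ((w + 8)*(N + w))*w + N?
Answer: -2482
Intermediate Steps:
T(w, N) = N + w*(8 + w)*(N + w) (T(w, N) = ((8 + w)*(N + w))*w + N = w*(8 + w)*(N + w) + N = N + w*(8 + w)*(N + w))
-34*(39 + T(-4, 2)) = -34*(39 + (2 + (-4)³ + 8*(-4)² + 2*(-4)² + 8*2*(-4))) = -34*(39 + (2 - 64 + 8*16 + 2*16 - 64)) = -34*(39 + (2 - 64 + 128 + 32 - 64)) = -34*(39 + 34) = -34*73 = -2482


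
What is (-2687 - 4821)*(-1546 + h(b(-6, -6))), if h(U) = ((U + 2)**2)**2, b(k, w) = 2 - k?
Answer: -63472632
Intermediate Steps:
h(U) = (2 + U)**4 (h(U) = ((2 + U)**2)**2 = (2 + U)**4)
(-2687 - 4821)*(-1546 + h(b(-6, -6))) = (-2687 - 4821)*(-1546 + (2 + (2 - 1*(-6)))**4) = -7508*(-1546 + (2 + (2 + 6))**4) = -7508*(-1546 + (2 + 8)**4) = -7508*(-1546 + 10**4) = -7508*(-1546 + 10000) = -7508*8454 = -63472632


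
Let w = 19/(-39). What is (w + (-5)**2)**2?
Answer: 913936/1521 ≈ 600.88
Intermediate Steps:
w = -19/39 (w = 19*(-1/39) = -19/39 ≈ -0.48718)
(w + (-5)**2)**2 = (-19/39 + (-5)**2)**2 = (-19/39 + 25)**2 = (956/39)**2 = 913936/1521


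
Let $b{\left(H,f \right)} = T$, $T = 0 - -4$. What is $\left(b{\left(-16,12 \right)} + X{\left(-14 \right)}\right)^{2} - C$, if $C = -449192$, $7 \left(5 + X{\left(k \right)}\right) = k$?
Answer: $449201$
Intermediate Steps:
$T = 4$ ($T = 0 + 4 = 4$)
$X{\left(k \right)} = -5 + \frac{k}{7}$
$b{\left(H,f \right)} = 4$
$\left(b{\left(-16,12 \right)} + X{\left(-14 \right)}\right)^{2} - C = \left(4 + \left(-5 + \frac{1}{7} \left(-14\right)\right)\right)^{2} - -449192 = \left(4 - 7\right)^{2} + 449192 = \left(-3\right)^{2} + 449192 = 9 + 449192 = 449201$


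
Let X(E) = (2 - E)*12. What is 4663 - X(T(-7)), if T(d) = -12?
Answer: 4495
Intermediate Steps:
X(E) = 24 - 12*E
4663 - X(T(-7)) = 4663 - (24 - 12*(-12)) = 4663 - (24 + 144) = 4663 - 1*168 = 4663 - 168 = 4495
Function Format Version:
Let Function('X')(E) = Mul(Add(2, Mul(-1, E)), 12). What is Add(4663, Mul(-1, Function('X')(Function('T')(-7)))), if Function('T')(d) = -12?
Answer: 4495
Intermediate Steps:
Function('X')(E) = Add(24, Mul(-12, E))
Add(4663, Mul(-1, Function('X')(Function('T')(-7)))) = Add(4663, Mul(-1, Add(24, Mul(-12, -12)))) = Add(4663, Mul(-1, Add(24, 144))) = Add(4663, Mul(-1, 168)) = Add(4663, -168) = 4495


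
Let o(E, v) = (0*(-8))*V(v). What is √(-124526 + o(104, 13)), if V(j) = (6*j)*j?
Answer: I*√124526 ≈ 352.88*I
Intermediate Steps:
V(j) = 6*j²
o(E, v) = 0 (o(E, v) = (0*(-8))*(6*v²) = 0*(6*v²) = 0)
√(-124526 + o(104, 13)) = √(-124526 + 0) = √(-124526) = I*√124526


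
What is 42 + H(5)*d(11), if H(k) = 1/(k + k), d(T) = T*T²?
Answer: 1751/10 ≈ 175.10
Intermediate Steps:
d(T) = T³
H(k) = 1/(2*k)
42 + H(5)*d(11) = 42 + ((½)/5)*11³ = 42 + ((½)*(⅕))*1331 = 42 + (⅒)*1331 = 42 + 1331/10 = 1751/10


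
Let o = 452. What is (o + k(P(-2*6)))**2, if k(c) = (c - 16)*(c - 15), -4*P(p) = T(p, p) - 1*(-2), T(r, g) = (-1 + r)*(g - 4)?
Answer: 412211809/16 ≈ 2.5763e+7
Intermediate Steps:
T(r, g) = (-1 + r)*(-4 + g)
P(p) = -3/2 - p**2/4 + 5*p/4 (P(p) = -((4 - p - 4*p + p*p) - 1*(-2))/4 = -((4 - p - 4*p + p**2) + 2)/4 = -((4 + p**2 - 5*p) + 2)/4 = -(6 + p**2 - 5*p)/4 = -3/2 - p**2/4 + 5*p/4)
k(c) = (-16 + c)*(-15 + c)
(o + k(P(-2*6)))**2 = (452 + (240 + (-3/2 - (-2*6)**2/4 + 5*(-2*6)/4)**2 - 31*(-3/2 - (-2*6)**2/4 + 5*(-2*6)/4)))**2 = (452 + (240 + (-3/2 - 1/4*(-12)**2 + (5/4)*(-12))**2 - 31*(-3/2 - 1/4*(-12)**2 + (5/4)*(-12))))**2 = (452 + (240 + (-3/2 - 1/4*144 - 15)**2 - 31*(-3/2 - 1/4*144 - 15)))**2 = (452 + (240 + (-3/2 - 36 - 15)**2 - 31*(-3/2 - 36 - 15)))**2 = (452 + (240 + (-105/2)**2 - 31*(-105/2)))**2 = (452 + (240 + 11025/4 + 3255/2))**2 = (452 + 18495/4)**2 = (20303/4)**2 = 412211809/16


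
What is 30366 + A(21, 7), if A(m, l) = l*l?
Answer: 30415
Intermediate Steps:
A(m, l) = l²
30366 + A(21, 7) = 30366 + 7² = 30366 + 49 = 30415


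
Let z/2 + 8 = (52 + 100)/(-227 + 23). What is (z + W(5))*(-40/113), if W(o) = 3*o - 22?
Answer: 49960/5763 ≈ 8.6691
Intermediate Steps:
W(o) = -22 + 3*o
z = -892/51 (z = -16 + 2*((52 + 100)/(-227 + 23)) = -16 + 2*(152/(-204)) = -16 + 2*(152*(-1/204)) = -16 + 2*(-38/51) = -16 - 76/51 = -892/51 ≈ -17.490)
(z + W(5))*(-40/113) = (-892/51 + (-22 + 3*5))*(-40/113) = (-892/51 + (-22 + 15))*(-40*1/113) = (-892/51 - 7)*(-40/113) = -1249/51*(-40/113) = 49960/5763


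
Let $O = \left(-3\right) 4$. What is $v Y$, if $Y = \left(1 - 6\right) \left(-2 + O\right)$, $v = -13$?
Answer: $-910$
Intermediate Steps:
$O = -12$
$Y = 70$ ($Y = \left(1 - 6\right) \left(-2 - 12\right) = \left(-5\right) \left(-14\right) = 70$)
$v Y = \left(-13\right) 70 = -910$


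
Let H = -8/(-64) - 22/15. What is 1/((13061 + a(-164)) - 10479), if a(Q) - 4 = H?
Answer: 120/310159 ≈ 0.00038690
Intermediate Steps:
H = -161/120 (H = -8*(-1/64) - 22*1/15 = 1/8 - 22/15 = -161/120 ≈ -1.3417)
a(Q) = 319/120 (a(Q) = 4 - 161/120 = 319/120)
1/((13061 + a(-164)) - 10479) = 1/((13061 + 319/120) - 10479) = 1/(1567639/120 - 10479) = 1/(310159/120) = 120/310159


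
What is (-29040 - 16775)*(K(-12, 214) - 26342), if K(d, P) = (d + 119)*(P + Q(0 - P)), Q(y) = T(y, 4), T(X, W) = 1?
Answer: 152884655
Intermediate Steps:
Q(y) = 1
K(d, P) = (1 + P)*(119 + d) (K(d, P) = (d + 119)*(P + 1) = (119 + d)*(1 + P) = (1 + P)*(119 + d))
(-29040 - 16775)*(K(-12, 214) - 26342) = (-29040 - 16775)*((119 - 12 + 119*214 + 214*(-12)) - 26342) = -45815*((119 - 12 + 25466 - 2568) - 26342) = -45815*(23005 - 26342) = -45815*(-3337) = 152884655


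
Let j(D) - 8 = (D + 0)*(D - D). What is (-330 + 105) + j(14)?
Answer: -217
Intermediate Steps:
j(D) = 8 (j(D) = 8 + (D + 0)*(D - D) = 8 + D*0 = 8 + 0 = 8)
(-330 + 105) + j(14) = (-330 + 105) + 8 = -225 + 8 = -217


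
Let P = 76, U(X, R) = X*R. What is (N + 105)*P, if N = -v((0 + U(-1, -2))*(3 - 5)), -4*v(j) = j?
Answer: 7904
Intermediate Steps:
U(X, R) = R*X
v(j) = -j/4
N = -1 (N = -(-1)*(0 - 2*(-1))*(3 - 5)/4 = -(-1)*(0 + 2)*(-2)/4 = -(-1)*2*(-2)/4 = -(-1)*(-4)/4 = -1*1 = -1)
(N + 105)*P = (-1 + 105)*76 = 104*76 = 7904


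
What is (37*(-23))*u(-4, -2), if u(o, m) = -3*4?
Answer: 10212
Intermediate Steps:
u(o, m) = -12
(37*(-23))*u(-4, -2) = (37*(-23))*(-12) = -851*(-12) = 10212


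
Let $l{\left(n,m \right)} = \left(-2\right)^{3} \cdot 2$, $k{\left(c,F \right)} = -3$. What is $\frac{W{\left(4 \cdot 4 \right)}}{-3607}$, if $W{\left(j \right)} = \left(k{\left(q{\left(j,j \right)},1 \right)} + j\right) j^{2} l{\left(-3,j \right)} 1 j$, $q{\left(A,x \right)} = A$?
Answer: $\frac{851968}{3607} \approx 236.2$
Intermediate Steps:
$l{\left(n,m \right)} = -16$ ($l{\left(n,m \right)} = \left(-8\right) 2 = -16$)
$W{\left(j \right)} = - 16 j^{3} \left(-3 + j\right)$ ($W{\left(j \right)} = \left(-3 + j\right) j^{2} \left(-16\right) 1 j = j^{2} \left(-3 + j\right) \left(-16\right) j = - 16 j^{2} \left(-3 + j\right) j = - 16 j^{3} \left(-3 + j\right)$)
$\frac{W{\left(4 \cdot 4 \right)}}{-3607} = \frac{16 \left(4 \cdot 4\right)^{3} \left(3 - 4 \cdot 4\right)}{-3607} = 16 \cdot 16^{3} \left(3 - 16\right) \left(- \frac{1}{3607}\right) = 16 \cdot 4096 \left(3 - 16\right) \left(- \frac{1}{3607}\right) = 16 \cdot 4096 \left(-13\right) \left(- \frac{1}{3607}\right) = \left(-851968\right) \left(- \frac{1}{3607}\right) = \frac{851968}{3607}$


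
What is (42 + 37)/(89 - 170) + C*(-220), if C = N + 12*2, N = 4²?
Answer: -712879/81 ≈ -8801.0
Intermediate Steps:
N = 16
C = 40 (C = 16 + 12*2 = 16 + 24 = 40)
(42 + 37)/(89 - 170) + C*(-220) = (42 + 37)/(89 - 170) + 40*(-220) = 79/(-81) - 8800 = 79*(-1/81) - 8800 = -79/81 - 8800 = -712879/81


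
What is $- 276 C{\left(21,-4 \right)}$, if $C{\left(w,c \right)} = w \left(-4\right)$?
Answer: $23184$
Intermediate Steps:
$C{\left(w,c \right)} = - 4 w$
$- 276 C{\left(21,-4 \right)} = - 276 \left(\left(-4\right) 21\right) = \left(-276\right) \left(-84\right) = 23184$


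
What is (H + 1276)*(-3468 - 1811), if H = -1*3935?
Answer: 14036861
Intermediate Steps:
H = -3935
(H + 1276)*(-3468 - 1811) = (-3935 + 1276)*(-3468 - 1811) = -2659*(-5279) = 14036861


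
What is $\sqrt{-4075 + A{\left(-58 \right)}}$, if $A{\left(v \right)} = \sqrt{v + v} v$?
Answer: $\sqrt{-4075 - 116 i \sqrt{29}} \approx 4.8786 - 64.022 i$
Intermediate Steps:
$A{\left(v \right)} = \sqrt{2} v^{\frac{3}{2}}$ ($A{\left(v \right)} = \sqrt{2 v} v = \sqrt{2} \sqrt{v} v = \sqrt{2} v^{\frac{3}{2}}$)
$\sqrt{-4075 + A{\left(-58 \right)}} = \sqrt{-4075 + \sqrt{2} \left(-58\right)^{\frac{3}{2}}} = \sqrt{-4075 + \sqrt{2} \left(- 58 i \sqrt{58}\right)} = \sqrt{-4075 - 116 i \sqrt{29}}$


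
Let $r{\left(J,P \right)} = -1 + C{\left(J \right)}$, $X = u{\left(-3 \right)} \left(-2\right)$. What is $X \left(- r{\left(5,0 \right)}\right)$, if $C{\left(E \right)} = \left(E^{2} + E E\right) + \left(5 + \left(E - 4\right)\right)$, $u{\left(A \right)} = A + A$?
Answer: $-660$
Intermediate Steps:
$u{\left(A \right)} = 2 A$
$X = 12$ ($X = 2 \left(-3\right) \left(-2\right) = \left(-6\right) \left(-2\right) = 12$)
$C{\left(E \right)} = 1 + E + 2 E^{2}$ ($C{\left(E \right)} = \left(E^{2} + E^{2}\right) + \left(5 + \left(E - 4\right)\right) = 2 E^{2} + \left(5 + \left(-4 + E\right)\right) = 2 E^{2} + \left(1 + E\right) = 1 + E + 2 E^{2}$)
$r{\left(J,P \right)} = J + 2 J^{2}$ ($r{\left(J,P \right)} = -1 + \left(1 + J + 2 J^{2}\right) = J + 2 J^{2}$)
$X \left(- r{\left(5,0 \right)}\right) = 12 \left(- 5 \left(1 + 2 \cdot 5\right)\right) = 12 \left(- 5 \left(1 + 10\right)\right) = 12 \left(- 5 \cdot 11\right) = 12 \left(\left(-1\right) 55\right) = 12 \left(-55\right) = -660$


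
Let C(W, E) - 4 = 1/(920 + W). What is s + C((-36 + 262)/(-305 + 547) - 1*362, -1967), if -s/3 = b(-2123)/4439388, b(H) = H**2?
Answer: 95677747021/100080083276 ≈ 0.95601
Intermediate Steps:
C(W, E) = 4 + 1/(920 + W)
s = -4507129/1479796 (s = -3*(-2123)**2/4439388 = -13521387/4439388 = -3*4507129/4439388 = -4507129/1479796 ≈ -3.0458)
s + C((-36 + 262)/(-305 + 547) - 1*362, -1967) = -4507129/1479796 + (3681 + 4*((-36 + 262)/(-305 + 547) - 1*362))/(920 + ((-36 + 262)/(-305 + 547) - 1*362)) = -4507129/1479796 + (3681 + 4*(226/242 - 362))/(920 + (226/242 - 362)) = -4507129/1479796 + (3681 + 4*(226*(1/242) - 362))/(920 + (226*(1/242) - 362)) = -4507129/1479796 + (3681 + 4*(113/121 - 362))/(920 + (113/121 - 362)) = -4507129/1479796 + (3681 + 4*(-43689/121))/(920 - 43689/121) = -4507129/1479796 + (3681 - 174756/121)/(67631/121) = -4507129/1479796 + (121/67631)*(270645/121) = -4507129/1479796 + 270645/67631 = 95677747021/100080083276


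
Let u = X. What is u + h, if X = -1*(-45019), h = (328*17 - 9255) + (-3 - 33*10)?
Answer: 41007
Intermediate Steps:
h = -4012 (h = (5576 - 9255) + (-3 - 330) = -3679 - 333 = -4012)
X = 45019
u = 45019
u + h = 45019 - 4012 = 41007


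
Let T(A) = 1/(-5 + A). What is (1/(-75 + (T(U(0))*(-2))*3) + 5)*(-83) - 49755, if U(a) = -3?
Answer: -14900158/297 ≈ -50169.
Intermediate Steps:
(1/(-75 + (T(U(0))*(-2))*3) + 5)*(-83) - 49755 = (1/(-75 + (-2/(-5 - 3))*3) + 5)*(-83) - 49755 = (1/(-75 + (-2/(-8))*3) + 5)*(-83) - 49755 = (1/(-75 - 1/8*(-2)*3) + 5)*(-83) - 49755 = (1/(-75 + (1/4)*3) + 5)*(-83) - 49755 = (1/(-75 + 3/4) + 5)*(-83) - 49755 = (1/(-297/4) + 5)*(-83) - 49755 = (-4/297 + 5)*(-83) - 49755 = (1481/297)*(-83) - 49755 = -122923/297 - 49755 = -14900158/297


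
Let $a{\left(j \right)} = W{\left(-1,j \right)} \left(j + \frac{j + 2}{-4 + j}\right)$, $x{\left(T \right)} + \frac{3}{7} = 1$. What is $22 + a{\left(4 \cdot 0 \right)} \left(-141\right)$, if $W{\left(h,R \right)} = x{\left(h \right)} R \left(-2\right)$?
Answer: $22$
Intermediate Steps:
$x{\left(T \right)} = \frac{4}{7}$ ($x{\left(T \right)} = - \frac{3}{7} + 1 = \frac{4}{7}$)
$W{\left(h,R \right)} = - \frac{8 R}{7}$ ($W{\left(h,R \right)} = \frac{4 R}{7} \left(-2\right) = - \frac{8 R}{7}$)
$a{\left(j \right)} = - \frac{8 j \left(j + \frac{2 + j}{-4 + j}\right)}{7}$ ($a{\left(j \right)} = - \frac{8 j}{7} \left(j + \frac{j + 2}{-4 + j}\right) = - \frac{8 j}{7} \left(j + \frac{2 + j}{-4 + j}\right) = - \frac{8 j \left(j + \frac{2 + j}{-4 + j}\right)}{7}$)
$22 + a{\left(4 \cdot 0 \right)} \left(-141\right) = 22 + \frac{8 \cdot 4 \cdot 0 \left(-2 - \left(4 \cdot 0\right)^{2} + 3 \cdot 4 \cdot 0\right)}{7 \left(-4 + 4 \cdot 0\right)} \left(-141\right) = 22 + \frac{8}{7} \cdot 0 \frac{1}{-4 + 0} \left(-2 - 0^{2} + 3 \cdot 0\right) \left(-141\right) = 22 + \frac{8}{7} \cdot 0 \frac{1}{-4} \left(-2 - 0 + 0\right) \left(-141\right) = 22 + \frac{8}{7} \cdot 0 \left(- \frac{1}{4}\right) \left(-2 + 0 + 0\right) \left(-141\right) = 22 + \frac{8}{7} \cdot 0 \left(- \frac{1}{4}\right) \left(-2\right) \left(-141\right) = 22 + 0 \left(-141\right) = 22 + 0 = 22$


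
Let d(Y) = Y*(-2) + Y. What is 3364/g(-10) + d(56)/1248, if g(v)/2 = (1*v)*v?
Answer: 65423/3900 ≈ 16.775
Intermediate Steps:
d(Y) = -Y (d(Y) = -2*Y + Y = -Y)
g(v) = 2*v² (g(v) = 2*((1*v)*v) = 2*(v*v) = 2*v²)
3364/g(-10) + d(56)/1248 = 3364/((2*(-10)²)) - 1*56/1248 = 3364/((2*100)) - 56*1/1248 = 3364/200 - 7/156 = 3364*(1/200) - 7/156 = 841/50 - 7/156 = 65423/3900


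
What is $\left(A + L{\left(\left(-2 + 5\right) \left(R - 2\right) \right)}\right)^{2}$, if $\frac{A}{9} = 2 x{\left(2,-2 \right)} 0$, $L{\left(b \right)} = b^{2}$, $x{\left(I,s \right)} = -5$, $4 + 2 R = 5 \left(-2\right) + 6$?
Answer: $104976$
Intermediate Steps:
$R = -4$ ($R = -2 + \frac{5 \left(-2\right) + 6}{2} = -2 + \frac{-10 + 6}{2} = -2 + \frac{1}{2} \left(-4\right) = -2 - 2 = -4$)
$A = 0$ ($A = 9 \cdot 2 \left(-5\right) 0 = 9 \left(\left(-10\right) 0\right) = 9 \cdot 0 = 0$)
$\left(A + L{\left(\left(-2 + 5\right) \left(R - 2\right) \right)}\right)^{2} = \left(0 + \left(\left(-2 + 5\right) \left(-4 - 2\right)\right)^{2}\right)^{2} = \left(0 + \left(3 \left(-6\right)\right)^{2}\right)^{2} = \left(0 + \left(-18\right)^{2}\right)^{2} = \left(0 + 324\right)^{2} = 324^{2} = 104976$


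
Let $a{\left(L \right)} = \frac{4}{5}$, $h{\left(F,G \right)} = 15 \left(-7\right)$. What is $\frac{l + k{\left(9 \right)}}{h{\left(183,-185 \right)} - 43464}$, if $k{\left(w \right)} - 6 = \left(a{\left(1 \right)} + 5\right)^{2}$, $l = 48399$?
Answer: $- \frac{1210966}{1089225} \approx -1.1118$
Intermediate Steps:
$h{\left(F,G \right)} = -105$
$a{\left(L \right)} = \frac{4}{5}$ ($a{\left(L \right)} = 4 \cdot \frac{1}{5} = \frac{4}{5}$)
$k{\left(w \right)} = \frac{991}{25}$ ($k{\left(w \right)} = 6 + \left(\frac{4}{5} + 5\right)^{2} = 6 + \left(\frac{29}{5}\right)^{2} = 6 + \frac{841}{25} = \frac{991}{25}$)
$\frac{l + k{\left(9 \right)}}{h{\left(183,-185 \right)} - 43464} = \frac{48399 + \frac{991}{25}}{-105 - 43464} = \frac{1210966}{25 \left(-43569\right)} = \frac{1210966}{25} \left(- \frac{1}{43569}\right) = - \frac{1210966}{1089225}$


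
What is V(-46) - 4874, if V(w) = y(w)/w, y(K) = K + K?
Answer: -4872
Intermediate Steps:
y(K) = 2*K
V(w) = 2 (V(w) = (2*w)/w = 2)
V(-46) - 4874 = 2 - 4874 = -4872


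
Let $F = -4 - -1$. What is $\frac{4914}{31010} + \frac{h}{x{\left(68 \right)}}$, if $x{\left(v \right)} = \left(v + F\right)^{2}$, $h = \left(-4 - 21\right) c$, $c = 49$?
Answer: $- \frac{49216}{374335} \approx -0.13148$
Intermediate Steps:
$F = -3$ ($F = -4 + 1 = -3$)
$h = -1225$ ($h = \left(-4 - 21\right) 49 = \left(-25\right) 49 = -1225$)
$x{\left(v \right)} = \left(-3 + v\right)^{2}$ ($x{\left(v \right)} = \left(v - 3\right)^{2} = \left(-3 + v\right)^{2}$)
$\frac{4914}{31010} + \frac{h}{x{\left(68 \right)}} = \frac{4914}{31010} - \frac{1225}{\left(-3 + 68\right)^{2}} = 4914 \cdot \frac{1}{31010} - \frac{1225}{65^{2}} = \frac{351}{2215} - \frac{1225}{4225} = \frac{351}{2215} - \frac{49}{169} = - \frac{49216}{374335}$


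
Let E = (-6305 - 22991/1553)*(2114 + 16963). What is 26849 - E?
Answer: 187275889009/1553 ≈ 1.2059e+8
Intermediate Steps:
E = -187234192512/1553 (E = (-6305 - 22991*1/1553)*19077 = (-6305 - 22991/1553)*19077 = -9814656/1553*19077 = -187234192512/1553 ≈ -1.2056e+8)
26849 - E = 26849 - 1*(-187234192512/1553) = 26849 + 187234192512/1553 = 187275889009/1553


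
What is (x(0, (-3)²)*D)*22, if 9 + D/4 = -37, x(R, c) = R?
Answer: 0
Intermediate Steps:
D = -184 (D = -36 + 4*(-37) = -36 - 148 = -184)
(x(0, (-3)²)*D)*22 = (0*(-184))*22 = 0*22 = 0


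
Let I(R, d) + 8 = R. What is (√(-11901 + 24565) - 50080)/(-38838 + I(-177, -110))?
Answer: 50080/39023 - 2*√3166/39023 ≈ 1.2805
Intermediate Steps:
I(R, d) = -8 + R
(√(-11901 + 24565) - 50080)/(-38838 + I(-177, -110)) = (√(-11901 + 24565) - 50080)/(-38838 + (-8 - 177)) = (√12664 - 50080)/(-38838 - 185) = (2*√3166 - 50080)/(-39023) = (-50080 + 2*√3166)*(-1/39023) = 50080/39023 - 2*√3166/39023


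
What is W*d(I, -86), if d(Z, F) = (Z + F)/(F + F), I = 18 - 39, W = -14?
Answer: -749/86 ≈ -8.7093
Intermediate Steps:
I = -21
d(Z, F) = (F + Z)/(2*F) (d(Z, F) = (F + Z)/((2*F)) = (F + Z)*(1/(2*F)) = (F + Z)/(2*F))
W*d(I, -86) = -7*(-86 - 21)/(-86) = -7*(-1)*(-107)/86 = -14*107/172 = -749/86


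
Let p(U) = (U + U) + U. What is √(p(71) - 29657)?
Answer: 2*I*√7361 ≈ 171.59*I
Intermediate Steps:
p(U) = 3*U (p(U) = 2*U + U = 3*U)
√(p(71) - 29657) = √(3*71 - 29657) = √(213 - 29657) = √(-29444) = 2*I*√7361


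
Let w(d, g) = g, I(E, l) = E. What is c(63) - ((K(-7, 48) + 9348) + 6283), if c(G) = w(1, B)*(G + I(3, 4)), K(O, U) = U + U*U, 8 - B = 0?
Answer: -17455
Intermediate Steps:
B = 8 (B = 8 - 1*0 = 8 + 0 = 8)
K(O, U) = U + U²
c(G) = 24 + 8*G (c(G) = 8*(G + 3) = 8*(3 + G) = 24 + 8*G)
c(63) - ((K(-7, 48) + 9348) + 6283) = (24 + 8*63) - ((48*(1 + 48) + 9348) + 6283) = (24 + 504) - ((48*49 + 9348) + 6283) = 528 - ((2352 + 9348) + 6283) = 528 - (11700 + 6283) = 528 - 1*17983 = 528 - 17983 = -17455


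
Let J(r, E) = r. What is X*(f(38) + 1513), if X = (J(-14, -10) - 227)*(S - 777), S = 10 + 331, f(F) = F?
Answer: 162972876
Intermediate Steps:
S = 341
X = 105076 (X = (-14 - 227)*(341 - 777) = -241*(-436) = 105076)
X*(f(38) + 1513) = 105076*(38 + 1513) = 105076*1551 = 162972876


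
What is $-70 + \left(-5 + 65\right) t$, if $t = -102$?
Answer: $-6190$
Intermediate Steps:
$-70 + \left(-5 + 65\right) t = -70 + \left(-5 + 65\right) \left(-102\right) = -70 + 60 \left(-102\right) = -70 - 6120 = -6190$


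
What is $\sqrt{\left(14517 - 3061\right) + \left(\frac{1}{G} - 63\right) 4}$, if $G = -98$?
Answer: $\frac{\sqrt{548994}}{7} \approx 105.85$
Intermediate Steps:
$\sqrt{\left(14517 - 3061\right) + \left(\frac{1}{G} - 63\right) 4} = \sqrt{\left(14517 - 3061\right) + \left(\frac{1}{-98} - 63\right) 4} = \sqrt{11456 + \left(- \frac{1}{98} - 63\right) 4} = \sqrt{11456 - \frac{12350}{49}} = \sqrt{\frac{548994}{49}} = \frac{\sqrt{548994}}{7}$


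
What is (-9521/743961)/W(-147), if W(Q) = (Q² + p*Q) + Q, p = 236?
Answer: 9521/9842604030 ≈ 9.6733e-7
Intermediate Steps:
W(Q) = Q² + 237*Q (W(Q) = (Q² + 236*Q) + Q = Q² + 237*Q)
(-9521/743961)/W(-147) = (-9521/743961)/((-147*(237 - 147))) = (-9521*1/743961)/((-147*90)) = -9521/743961/(-13230) = -9521/743961*(-1/13230) = 9521/9842604030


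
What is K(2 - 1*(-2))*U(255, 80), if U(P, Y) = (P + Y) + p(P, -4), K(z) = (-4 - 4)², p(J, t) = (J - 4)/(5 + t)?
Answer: 37504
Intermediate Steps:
p(J, t) = (-4 + J)/(5 + t)
K(z) = 64 (K(z) = (-8)² = 64)
U(P, Y) = -4 + Y + 2*P (U(P, Y) = (P + Y) + (-4 + P)/(5 - 4) = (P + Y) + (-4 + P)/1 = (P + Y) + 1*(-4 + P) = (P + Y) + (-4 + P) = -4 + Y + 2*P)
K(2 - 1*(-2))*U(255, 80) = 64*(-4 + 80 + 2*255) = 64*(-4 + 80 + 510) = 64*586 = 37504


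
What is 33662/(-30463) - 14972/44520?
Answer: -488681069/339053190 ≈ -1.4413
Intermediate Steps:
33662/(-30463) - 14972/44520 = 33662*(-1/30463) - 14972*1/44520 = -33662/30463 - 3743/11130 = -488681069/339053190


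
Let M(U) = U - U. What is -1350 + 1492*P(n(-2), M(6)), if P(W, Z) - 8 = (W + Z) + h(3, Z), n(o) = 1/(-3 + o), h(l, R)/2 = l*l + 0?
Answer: 185718/5 ≈ 37144.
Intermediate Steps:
h(l, R) = 2*l**2 (h(l, R) = 2*(l*l + 0) = 2*(l**2 + 0) = 2*l**2)
M(U) = 0
P(W, Z) = 26 + W + Z (P(W, Z) = 8 + ((W + Z) + 2*3**2) = 8 + ((W + Z) + 2*9) = 8 + ((W + Z) + 18) = 8 + (18 + W + Z) = 26 + W + Z)
-1350 + 1492*P(n(-2), M(6)) = -1350 + 1492*(26 + 1/(-3 - 2) + 0) = -1350 + 1492*(26 + 1/(-5) + 0) = -1350 + 1492*(26 - 1/5 + 0) = -1350 + 1492*(129/5) = -1350 + 192468/5 = 185718/5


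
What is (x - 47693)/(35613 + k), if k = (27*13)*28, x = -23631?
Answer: -6484/4131 ≈ -1.5696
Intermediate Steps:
k = 9828 (k = 351*28 = 9828)
(x - 47693)/(35613 + k) = (-23631 - 47693)/(35613 + 9828) = -71324/45441 = -71324*1/45441 = -6484/4131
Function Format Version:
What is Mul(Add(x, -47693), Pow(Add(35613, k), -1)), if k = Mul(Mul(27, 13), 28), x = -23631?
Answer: Rational(-6484, 4131) ≈ -1.5696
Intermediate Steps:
k = 9828 (k = Mul(351, 28) = 9828)
Mul(Add(x, -47693), Pow(Add(35613, k), -1)) = Mul(Add(-23631, -47693), Pow(Add(35613, 9828), -1)) = Mul(-71324, Pow(45441, -1)) = Mul(-71324, Rational(1, 45441)) = Rational(-6484, 4131)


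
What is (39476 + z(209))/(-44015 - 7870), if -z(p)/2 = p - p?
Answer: -39476/51885 ≈ -0.76084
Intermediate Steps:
z(p) = 0 (z(p) = -2*(p - p) = -2*0 = 0)
(39476 + z(209))/(-44015 - 7870) = (39476 + 0)/(-44015 - 7870) = 39476/(-51885) = 39476*(-1/51885) = -39476/51885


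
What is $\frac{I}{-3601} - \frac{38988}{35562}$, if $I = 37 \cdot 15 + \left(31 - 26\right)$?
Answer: $- \frac{26718418}{21343127} \approx -1.2519$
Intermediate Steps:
$I = 560$ ($I = 555 + \left(31 - 26\right) = 555 + 5 = 560$)
$\frac{I}{-3601} - \frac{38988}{35562} = \frac{560}{-3601} - \frac{38988}{35562} = 560 \left(- \frac{1}{3601}\right) - \frac{6498}{5927} = - \frac{560}{3601} - \frac{6498}{5927} = - \frac{26718418}{21343127}$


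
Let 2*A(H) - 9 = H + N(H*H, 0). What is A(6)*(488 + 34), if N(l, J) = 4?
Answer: 4959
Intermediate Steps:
A(H) = 13/2 + H/2 (A(H) = 9/2 + (H + 4)/2 = 9/2 + (4 + H)/2 = 9/2 + (2 + H/2) = 13/2 + H/2)
A(6)*(488 + 34) = (13/2 + (1/2)*6)*(488 + 34) = (13/2 + 3)*522 = (19/2)*522 = 4959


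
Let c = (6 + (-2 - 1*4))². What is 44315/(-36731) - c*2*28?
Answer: -44315/36731 ≈ -1.2065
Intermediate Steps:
c = 0 (c = (6 + (-2 - 4))² = (6 - 6)² = 0² = 0)
44315/(-36731) - c*2*28 = 44315/(-36731) - 0*2*28 = 44315*(-1/36731) - 0*28 = -44315/36731 - 1*0 = -44315/36731 + 0 = -44315/36731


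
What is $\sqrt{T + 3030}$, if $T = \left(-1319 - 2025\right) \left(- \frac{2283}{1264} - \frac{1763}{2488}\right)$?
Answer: $\frac{\sqrt{6905229804037}}{24569} \approx 106.96$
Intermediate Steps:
$T = \frac{206610503}{24569}$ ($T = - 3344 \left(\left(-2283\right) \frac{1}{1264} - \frac{1763}{2488}\right) = - 3344 \left(- \frac{2283}{1264} - \frac{1763}{2488}\right) = \left(-3344\right) \left(- \frac{988567}{393104}\right) = \frac{206610503}{24569} \approx 8409.4$)
$\sqrt{T + 3030} = \sqrt{\frac{206610503}{24569} + 3030} = \sqrt{\frac{281054573}{24569}} = \frac{\sqrt{6905229804037}}{24569}$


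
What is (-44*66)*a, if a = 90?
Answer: -261360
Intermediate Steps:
(-44*66)*a = -44*66*90 = -2904*90 = -261360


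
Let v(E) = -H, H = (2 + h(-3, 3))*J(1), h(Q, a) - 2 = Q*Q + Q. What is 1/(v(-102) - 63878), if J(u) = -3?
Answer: -1/63848 ≈ -1.5662e-5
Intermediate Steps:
h(Q, a) = 2 + Q + Q**2 (h(Q, a) = 2 + (Q*Q + Q) = 2 + (Q**2 + Q) = 2 + (Q + Q**2) = 2 + Q + Q**2)
H = -30 (H = (2 + (2 - 3 + (-3)**2))*(-3) = (2 + (2 - 3 + 9))*(-3) = (2 + 8)*(-3) = 10*(-3) = -30)
v(E) = 30 (v(E) = -1*(-30) = 30)
1/(v(-102) - 63878) = 1/(30 - 63878) = 1/(-63848) = -1/63848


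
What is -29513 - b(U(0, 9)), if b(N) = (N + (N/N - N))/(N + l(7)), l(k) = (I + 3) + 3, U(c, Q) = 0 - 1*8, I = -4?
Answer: -177077/6 ≈ -29513.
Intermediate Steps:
U(c, Q) = -8 (U(c, Q) = 0 - 8 = -8)
l(k) = 2 (l(k) = (-4 + 3) + 3 = -1 + 3 = 2)
b(N) = 1/(2 + N) (b(N) = (N + (N/N - N))/(N + 2) = (N + (1 - N))/(2 + N) = 1/(2 + N))
-29513 - b(U(0, 9)) = -29513 - 1/(2 - 8) = -29513 - 1/(-6) = -29513 - 1*(-1/6) = -29513 + 1/6 = -177077/6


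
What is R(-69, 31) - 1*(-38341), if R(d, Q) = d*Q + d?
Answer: 36133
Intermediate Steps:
R(d, Q) = d + Q*d (R(d, Q) = Q*d + d = d + Q*d)
R(-69, 31) - 1*(-38341) = -69*(1 + 31) - 1*(-38341) = -69*32 + 38341 = -2208 + 38341 = 36133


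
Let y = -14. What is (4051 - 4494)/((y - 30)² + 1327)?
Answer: -443/3263 ≈ -0.13576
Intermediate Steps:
(4051 - 4494)/((y - 30)² + 1327) = (4051 - 4494)/((-14 - 30)² + 1327) = -443/((-44)² + 1327) = -443/(1936 + 1327) = -443/3263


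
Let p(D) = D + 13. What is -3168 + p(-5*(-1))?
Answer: -3150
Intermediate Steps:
p(D) = 13 + D
-3168 + p(-5*(-1)) = -3168 + (13 - 5*(-1)) = -3168 + (13 + 5) = -3168 + 18 = -3150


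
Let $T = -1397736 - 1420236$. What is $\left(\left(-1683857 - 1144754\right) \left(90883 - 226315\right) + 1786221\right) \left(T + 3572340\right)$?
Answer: $288987994037513664$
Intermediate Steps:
$T = -2817972$ ($T = -1397736 - 1420236 = -2817972$)
$\left(\left(-1683857 - 1144754\right) \left(90883 - 226315\right) + 1786221\right) \left(T + 3572340\right) = \left(\left(-1683857 - 1144754\right) \left(90883 - 226315\right) + 1786221\right) \left(-2817972 + 3572340\right) = \left(\left(-2828611\right) \left(-135432\right) + 1786221\right) 754368 = \left(383084444952 + 1786221\right) 754368 = 383086231173 \cdot 754368 = 288987994037513664$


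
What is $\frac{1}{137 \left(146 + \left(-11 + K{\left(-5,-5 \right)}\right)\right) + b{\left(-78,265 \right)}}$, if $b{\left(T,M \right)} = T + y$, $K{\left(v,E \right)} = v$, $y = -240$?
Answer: $\frac{1}{17492} \approx 5.7169 \cdot 10^{-5}$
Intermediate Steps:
$b{\left(T,M \right)} = -240 + T$ ($b{\left(T,M \right)} = T - 240 = -240 + T$)
$\frac{1}{137 \left(146 + \left(-11 + K{\left(-5,-5 \right)}\right)\right) + b{\left(-78,265 \right)}} = \frac{1}{137 \left(146 - 16\right) - 318} = \frac{1}{137 \cdot 130 - 318} = \frac{1}{17810 - 318} = \frac{1}{17492}$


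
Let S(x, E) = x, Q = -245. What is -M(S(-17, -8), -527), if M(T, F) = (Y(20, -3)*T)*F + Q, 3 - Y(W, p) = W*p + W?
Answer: -384992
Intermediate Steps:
Y(W, p) = 3 - W - W*p (Y(W, p) = 3 - (W*p + W) = 3 - (W + W*p) = 3 + (-W - W*p) = 3 - W - W*p)
M(T, F) = -245 + 43*F*T (M(T, F) = ((3 - 1*20 - 1*20*(-3))*T)*F - 245 = ((3 - 20 + 60)*T)*F - 245 = (43*T)*F - 245 = 43*F*T - 245 = -245 + 43*F*T)
-M(S(-17, -8), -527) = -(-245 + 43*(-527)*(-17)) = -(-245 + 385237) = -1*384992 = -384992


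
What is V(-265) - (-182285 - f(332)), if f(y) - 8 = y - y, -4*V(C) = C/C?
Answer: 729171/4 ≈ 1.8229e+5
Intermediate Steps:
V(C) = -¼ (V(C) = -C/(4*C) = -¼*1 = -¼)
f(y) = 8 (f(y) = 8 + (y - y) = 8 + 0 = 8)
V(-265) - (-182285 - f(332)) = -¼ - (-182285 - 1*8) = -¼ - (-182285 - 8) = -¼ - 1*(-182293) = -¼ + 182293 = 729171/4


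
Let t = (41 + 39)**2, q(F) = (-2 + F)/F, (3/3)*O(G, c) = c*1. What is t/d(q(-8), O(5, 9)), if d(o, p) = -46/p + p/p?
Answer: -57600/37 ≈ -1556.8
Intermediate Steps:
O(G, c) = c (O(G, c) = c*1 = c)
q(F) = (-2 + F)/F
d(o, p) = 1 - 46/p (d(o, p) = -46/p + 1 = 1 - 46/p)
t = 6400 (t = 80**2 = 6400)
t/d(q(-8), O(5, 9)) = 6400/(((-46 + 9)/9)) = 6400/(((1/9)*(-37))) = 6400/(-37/9) = 6400*(-9/37) = -57600/37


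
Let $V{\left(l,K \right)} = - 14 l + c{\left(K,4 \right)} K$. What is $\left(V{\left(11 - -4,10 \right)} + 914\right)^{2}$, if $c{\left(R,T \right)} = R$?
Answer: $646416$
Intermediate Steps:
$V{\left(l,K \right)} = K^{2} - 14 l$ ($V{\left(l,K \right)} = - 14 l + K K = - 14 l + K^{2} = K^{2} - 14 l$)
$\left(V{\left(11 - -4,10 \right)} + 914\right)^{2} = \left(\left(10^{2} - 14 \left(11 - -4\right)\right) + 914\right)^{2} = \left(\left(100 - 14 \left(11 + 4\right)\right) + 914\right)^{2} = \left(\left(100 - 210\right) + 914\right)^{2} = \left(-110 + 914\right)^{2} = 804^{2} = 646416$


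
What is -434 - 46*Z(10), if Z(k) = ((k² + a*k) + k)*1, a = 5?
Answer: -7794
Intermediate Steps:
Z(k) = k² + 6*k (Z(k) = ((k² + 5*k) + k)*1 = (k² + 6*k)*1 = k² + 6*k)
-434 - 46*Z(10) = -434 - 460*(6 + 10) = -434 - 460*16 = -434 - 46*160 = -434 - 7360 = -7794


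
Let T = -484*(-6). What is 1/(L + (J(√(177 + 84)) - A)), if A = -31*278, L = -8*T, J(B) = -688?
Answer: -1/15302 ≈ -6.5351e-5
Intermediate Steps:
T = 2904
L = -23232 (L = -8*2904 = -23232)
A = -8618
1/(L + (J(√(177 + 84)) - A)) = 1/(-23232 + (-688 - 1*(-8618))) = 1/(-23232 + (-688 + 8618)) = 1/(-23232 + 7930) = 1/(-15302) = -1/15302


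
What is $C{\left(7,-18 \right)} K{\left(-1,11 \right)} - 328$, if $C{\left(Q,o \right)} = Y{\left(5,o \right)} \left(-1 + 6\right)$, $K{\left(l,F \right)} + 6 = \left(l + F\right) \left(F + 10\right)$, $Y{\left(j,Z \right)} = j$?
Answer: $4772$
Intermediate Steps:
$K{\left(l,F \right)} = -6 + \left(10 + F\right) \left(F + l\right)$ ($K{\left(l,F \right)} = -6 + \left(l + F\right) \left(F + 10\right) = -6 + \left(F + l\right) \left(10 + F\right) = -6 + \left(10 + F\right) \left(F + l\right)$)
$C{\left(Q,o \right)} = 25$ ($C{\left(Q,o \right)} = 5 \left(-1 + 6\right) = 5 \cdot 5 = 25$)
$C{\left(7,-18 \right)} K{\left(-1,11 \right)} - 328 = 25 \left(-6 + 11^{2} + 10 \cdot 11 + 10 \left(-1\right) + 11 \left(-1\right)\right) - 328 = 25 \left(-6 + 121 + 110 - 10 - 11\right) - 328 = 25 \cdot 204 - 328 = 5100 - 328 = 4772$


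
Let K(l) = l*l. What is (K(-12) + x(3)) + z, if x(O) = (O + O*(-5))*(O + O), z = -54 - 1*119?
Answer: -101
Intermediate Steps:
K(l) = l**2
z = -173 (z = -54 - 119 = -173)
x(O) = -8*O**2 (x(O) = (O - 5*O)*(2*O) = (-4*O)*(2*O) = -8*O**2)
(K(-12) + x(3)) + z = ((-12)**2 - 8*3**2) - 173 = (144 - 8*9) - 173 = (144 - 72) - 173 = 72 - 173 = -101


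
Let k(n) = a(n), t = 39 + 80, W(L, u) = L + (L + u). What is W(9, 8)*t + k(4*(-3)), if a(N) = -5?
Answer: 3089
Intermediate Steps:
W(L, u) = u + 2*L
t = 119
k(n) = -5
W(9, 8)*t + k(4*(-3)) = (8 + 2*9)*119 - 5 = (8 + 18)*119 - 5 = 26*119 - 5 = 3094 - 5 = 3089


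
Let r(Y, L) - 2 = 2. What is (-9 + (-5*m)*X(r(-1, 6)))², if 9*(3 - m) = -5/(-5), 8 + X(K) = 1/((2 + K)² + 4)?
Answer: 14615329/1296 ≈ 11277.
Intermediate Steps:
r(Y, L) = 4 (r(Y, L) = 2 + 2 = 4)
X(K) = -8 + 1/(4 + (2 + K)²) (X(K) = -8 + 1/((2 + K)² + 4) = -8 + 1/(4 + (2 + K)²))
m = 26/9 (m = 3 - (-5)/(9*(-5)) = 3 - (-5)*(-1)/(9*5) = 3 - ⅑*1 = 3 - ⅑ = 26/9 ≈ 2.8889)
(-9 + (-5*m)*X(r(-1, 6)))² = (-9 + (-5*26/9)*((-31 - 8*(2 + 4)²)/(4 + (2 + 4)²)))² = (-9 - 130*(-31 - 8*6²)/(9*(4 + 6²)))² = (-9 - 130*(-31 - 8*36)/(9*(4 + 36)))² = (-9 - 130*(-31 - 288)/(9*40))² = (-9 - 13*(-319)/36)² = (-9 - 130/9*(-319/40))² = (-9 + 4147/36)² = (3823/36)² = 14615329/1296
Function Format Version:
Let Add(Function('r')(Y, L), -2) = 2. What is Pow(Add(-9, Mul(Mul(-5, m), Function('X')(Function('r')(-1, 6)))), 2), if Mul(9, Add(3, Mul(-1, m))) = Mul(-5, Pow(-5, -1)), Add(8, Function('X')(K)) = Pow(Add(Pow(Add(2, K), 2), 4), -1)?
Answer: Rational(14615329, 1296) ≈ 11277.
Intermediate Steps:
Function('r')(Y, L) = 4 (Function('r')(Y, L) = Add(2, 2) = 4)
Function('X')(K) = Add(-8, Pow(Add(4, Pow(Add(2, K), 2)), -1)) (Function('X')(K) = Add(-8, Pow(Add(Pow(Add(2, K), 2), 4), -1)) = Add(-8, Pow(Add(4, Pow(Add(2, K), 2)), -1)))
m = Rational(26, 9) (m = Add(3, Mul(Rational(-1, 9), Mul(-5, Pow(-5, -1)))) = Add(3, Mul(Rational(-1, 9), Mul(-5, Rational(-1, 5)))) = Add(3, Mul(Rational(-1, 9), 1)) = Add(3, Rational(-1, 9)) = Rational(26, 9) ≈ 2.8889)
Pow(Add(-9, Mul(Mul(-5, m), Function('X')(Function('r')(-1, 6)))), 2) = Pow(Add(-9, Mul(Mul(-5, Rational(26, 9)), Mul(Pow(Add(4, Pow(Add(2, 4), 2)), -1), Add(-31, Mul(-8, Pow(Add(2, 4), 2)))))), 2) = Pow(Add(-9, Mul(Rational(-130, 9), Mul(Pow(Add(4, Pow(6, 2)), -1), Add(-31, Mul(-8, Pow(6, 2)))))), 2) = Pow(Add(-9, Mul(Rational(-130, 9), Mul(Pow(Add(4, 36), -1), Add(-31, Mul(-8, 36))))), 2) = Pow(Add(-9, Mul(Rational(-130, 9), Mul(Pow(40, -1), Add(-31, -288)))), 2) = Pow(Add(-9, Mul(Rational(-130, 9), Mul(Rational(1, 40), -319))), 2) = Pow(Add(-9, Mul(Rational(-130, 9), Rational(-319, 40))), 2) = Pow(Add(-9, Rational(4147, 36)), 2) = Pow(Rational(3823, 36), 2) = Rational(14615329, 1296)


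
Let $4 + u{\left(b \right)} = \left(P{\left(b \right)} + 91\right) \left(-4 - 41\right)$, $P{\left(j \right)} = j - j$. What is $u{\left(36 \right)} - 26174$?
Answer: $-30273$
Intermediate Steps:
$P{\left(j \right)} = 0$
$u{\left(b \right)} = -4099$ ($u{\left(b \right)} = -4 + \left(0 + 91\right) \left(-4 - 41\right) = -4 + 91 \left(-45\right) = -4 - 4095 = -4099$)
$u{\left(36 \right)} - 26174 = -4099 - 26174 = -30273$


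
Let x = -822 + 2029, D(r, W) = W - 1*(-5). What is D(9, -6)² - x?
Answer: -1206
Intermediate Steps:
D(r, W) = 5 + W (D(r, W) = W + 5 = 5 + W)
x = 1207
D(9, -6)² - x = (5 - 6)² - 1*1207 = (-1)² - 1207 = 1 - 1207 = -1206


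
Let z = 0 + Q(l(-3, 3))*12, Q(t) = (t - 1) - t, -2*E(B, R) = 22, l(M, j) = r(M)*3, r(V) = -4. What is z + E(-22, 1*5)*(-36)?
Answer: 384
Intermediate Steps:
l(M, j) = -12 (l(M, j) = -4*3 = -12)
E(B, R) = -11 (E(B, R) = -½*22 = -11)
Q(t) = -1 (Q(t) = (-1 + t) - t = -1)
z = -12 (z = 0 - 1*12 = 0 - 12 = -12)
z + E(-22, 1*5)*(-36) = -12 - 11*(-36) = -12 + 396 = 384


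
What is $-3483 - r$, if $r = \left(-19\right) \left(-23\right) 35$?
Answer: $-18778$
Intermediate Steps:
$r = 15295$ ($r = 437 \cdot 35 = 15295$)
$-3483 - r = -3483 - 15295 = -18778$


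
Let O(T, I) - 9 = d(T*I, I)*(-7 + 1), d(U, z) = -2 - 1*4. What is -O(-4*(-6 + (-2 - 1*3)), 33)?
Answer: -45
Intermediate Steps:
d(U, z) = -6 (d(U, z) = -2 - 4 = -6)
O(T, I) = 45 (O(T, I) = 9 - 6*(-7 + 1) = 9 - 6*(-6) = 9 + 36 = 45)
-O(-4*(-6 + (-2 - 1*3)), 33) = -1*45 = -45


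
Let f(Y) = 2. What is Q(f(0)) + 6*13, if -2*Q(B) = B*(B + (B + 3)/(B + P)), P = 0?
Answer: 147/2 ≈ 73.500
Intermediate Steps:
Q(B) = -B*(B + (3 + B)/B)/2 (Q(B) = -B*(B + (B + 3)/(B + 0))/2 = -B*(B + (3 + B)/B)/2)
Q(f(0)) + 6*13 = (-3/2 - ½*2 - ½*2²) + 6*13 = (-3/2 - 1 - ½*4) + 78 = (-3/2 - 1 - 2) + 78 = -9/2 + 78 = 147/2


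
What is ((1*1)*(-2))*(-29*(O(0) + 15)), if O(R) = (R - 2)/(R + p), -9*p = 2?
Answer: 1392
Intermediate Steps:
p = -2/9 (p = -1/9*2 = -2/9 ≈ -0.22222)
O(R) = (-2 + R)/(-2/9 + R) (O(R) = (R - 2)/(R - 2/9) = (-2 + R)/(-2/9 + R))
((1*1)*(-2))*(-29*(O(0) + 15)) = ((1*1)*(-2))*(-29*(9*(-2 + 0)/(-2 + 9*0) + 15)) = (1*(-2))*(-29*(9*(-2)/(-2 + 0) + 15)) = -(-58)*(9*(-2)/(-2) + 15) = -(-58)*(9*(-1/2)*(-2) + 15) = -(-58)*(9 + 15) = -(-58)*24 = -2*(-696) = 1392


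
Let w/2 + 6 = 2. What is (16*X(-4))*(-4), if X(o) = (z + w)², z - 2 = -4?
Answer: -6400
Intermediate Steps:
w = -8 (w = -12 + 2*2 = -12 + 4 = -8)
z = -2 (z = 2 - 4 = -2)
X(o) = 100 (X(o) = (-2 - 8)² = (-10)² = 100)
(16*X(-4))*(-4) = (16*100)*(-4) = 1600*(-4) = -6400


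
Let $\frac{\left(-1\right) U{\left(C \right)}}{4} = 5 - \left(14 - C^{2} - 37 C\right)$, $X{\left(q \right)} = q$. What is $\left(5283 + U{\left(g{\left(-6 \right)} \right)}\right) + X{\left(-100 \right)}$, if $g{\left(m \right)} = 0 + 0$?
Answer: $5219$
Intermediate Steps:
$g{\left(m \right)} = 0$
$U{\left(C \right)} = 36 - 148 C - 4 C^{2}$ ($U{\left(C \right)} = - 4 \left(5 - \left(14 - C^{2} - 37 C\right)\right) = - 4 \left(5 + \left(-14 + C^{2} + 37 C\right)\right) = - 4 \left(-9 + C^{2} + 37 C\right) = 36 - 148 C - 4 C^{2}$)
$\left(5283 + U{\left(g{\left(-6 \right)} \right)}\right) + X{\left(-100 \right)} = \left(5283 - \left(-36 + 4 \cdot 0^{2}\right)\right) - 100 = \left(5283 + \left(36 + 0 - 0\right)\right) - 100 = \left(5283 + \left(36 + 0 + 0\right)\right) - 100 = \left(5283 + 36\right) - 100 = 5319 - 100 = 5219$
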